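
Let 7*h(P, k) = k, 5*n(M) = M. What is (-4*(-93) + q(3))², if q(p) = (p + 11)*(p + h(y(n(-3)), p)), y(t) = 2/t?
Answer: 176400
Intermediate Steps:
n(M) = M/5
h(P, k) = k/7
q(p) = 8*p*(11 + p)/7 (q(p) = (p + 11)*(p + p/7) = (11 + p)*(8*p/7) = 8*p*(11 + p)/7)
(-4*(-93) + q(3))² = (-4*(-93) + (8/7)*3*(11 + 3))² = (372 + (8/7)*3*14)² = (372 + 48)² = 420² = 176400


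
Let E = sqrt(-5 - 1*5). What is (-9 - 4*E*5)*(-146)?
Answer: 1314 + 2920*I*sqrt(10) ≈ 1314.0 + 9233.8*I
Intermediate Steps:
E = I*sqrt(10) (E = sqrt(-5 - 5) = sqrt(-10) = I*sqrt(10) ≈ 3.1623*I)
(-9 - 4*E*5)*(-146) = (-9 - 4*I*sqrt(10)*5)*(-146) = (-9 - 20*I*sqrt(10))*(-146) = 1314 + 2920*I*sqrt(10)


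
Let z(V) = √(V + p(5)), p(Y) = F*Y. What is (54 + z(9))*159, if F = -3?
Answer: 8586 + 159*I*√6 ≈ 8586.0 + 389.47*I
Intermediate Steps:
p(Y) = -3*Y
z(V) = √(-15 + V) (z(V) = √(V - 3*5) = √(V - 15) = √(-15 + V))
(54 + z(9))*159 = (54 + √(-15 + 9))*159 = (54 + √(-6))*159 = (54 + I*√6)*159 = 8586 + 159*I*√6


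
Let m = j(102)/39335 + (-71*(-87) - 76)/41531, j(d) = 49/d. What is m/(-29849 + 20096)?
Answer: -1440016717/95596285466430 ≈ -1.5064e-5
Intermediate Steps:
m = 1440016717/9801731310 (m = (49/102)/39335 + (-71*(-87) - 76)/41531 = (49*(1/102))*(1/39335) + (6177 - 76)*(1/41531) = (49/102)*(1/39335) + 6101*(1/41531) = 49/4012170 + 6101/41531 = 1440016717/9801731310 ≈ 0.14691)
m/(-29849 + 20096) = 1440016717/(9801731310*(-29849 + 20096)) = (1440016717/9801731310)/(-9753) = (1440016717/9801731310)*(-1/9753) = -1440016717/95596285466430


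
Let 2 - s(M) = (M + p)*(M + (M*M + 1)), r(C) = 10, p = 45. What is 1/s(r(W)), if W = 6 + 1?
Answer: -1/6103 ≈ -0.00016385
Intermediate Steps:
W = 7
s(M) = 2 - (45 + M)*(1 + M + M**2) (s(M) = 2 - (M + 45)*(M + (M*M + 1)) = 2 - (45 + M)*(M + (M**2 + 1)) = 2 - (45 + M)*(M + (1 + M**2)) = 2 - (45 + M)*(1 + M + M**2))
1/s(r(W)) = 1/(-43 - 1*10**3 - 46*10 - 46*10**2) = 1/(-43 - 1*1000 - 460 - 46*100) = 1/(-43 - 1000 - 460 - 4600) = 1/(-6103) = -1/6103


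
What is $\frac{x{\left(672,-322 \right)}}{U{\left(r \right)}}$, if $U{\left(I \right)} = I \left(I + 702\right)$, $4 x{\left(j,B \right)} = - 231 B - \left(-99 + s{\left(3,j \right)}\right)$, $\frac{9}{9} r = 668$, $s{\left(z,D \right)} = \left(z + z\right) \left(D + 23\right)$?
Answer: $\frac{70311}{3660640} \approx 0.019207$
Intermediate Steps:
$s{\left(z,D \right)} = 2 z \left(23 + D\right)$
$r = 668$
$x{\left(j,B \right)} = - \frac{39}{4} - \frac{231 B}{4} - \frac{3 j}{2}$ ($x{\left(j,B \right)} = \frac{- 231 B - \left(-99 + 2 \cdot 3 \left(23 + j\right)\right)}{4} = \frac{- 231 B - \left(39 + 6 j\right)}{4} = \frac{-39 - 231 B - 6 j}{4} = - \frac{39}{4} - \frac{231 B}{4} - \frac{3 j}{2}$)
$U{\left(I \right)} = I \left(702 + I\right)$
$\frac{x{\left(672,-322 \right)}}{U{\left(r \right)}} = \frac{- \frac{39}{4} - - \frac{37191}{2} - 1008}{668 \left(702 + 668\right)} = \frac{- \frac{39}{4} + \frac{37191}{2} - 1008}{668 \cdot 1370} = \frac{70311}{4 \cdot 915160} = \frac{70311}{4} \cdot \frac{1}{915160} = \frac{70311}{3660640}$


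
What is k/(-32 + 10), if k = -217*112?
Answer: 12152/11 ≈ 1104.7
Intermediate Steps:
k = -24304
k/(-32 + 10) = -24304/(-32 + 10) = -24304/(-22) = -24304*(-1/22) = 12152/11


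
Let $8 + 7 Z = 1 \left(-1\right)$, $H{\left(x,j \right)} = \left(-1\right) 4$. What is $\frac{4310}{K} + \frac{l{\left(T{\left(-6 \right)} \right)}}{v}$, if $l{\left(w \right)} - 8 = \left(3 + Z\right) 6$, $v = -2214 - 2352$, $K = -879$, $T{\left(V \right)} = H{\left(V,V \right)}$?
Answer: $- \frac{7659374}{1560811} \approx -4.9073$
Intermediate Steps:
$H{\left(x,j \right)} = -4$
$T{\left(V \right)} = -4$
$Z = - \frac{9}{7}$ ($Z = - \frac{8}{7} + \frac{1 \left(-1\right)}{7} = - \frac{8}{7} + \frac{1}{7} \left(-1\right) = - \frac{8}{7} - \frac{1}{7} = - \frac{9}{7} \approx -1.2857$)
$v = -4566$ ($v = -2214 - 2352 = -4566$)
$l{\left(w \right)} = \frac{128}{7}$ ($l{\left(w \right)} = 8 + \left(3 - \frac{9}{7}\right) 6 = 8 + \frac{12}{7} \cdot 6 = 8 + \frac{72}{7} = \frac{128}{7}$)
$\frac{4310}{K} + \frac{l{\left(T{\left(-6 \right)} \right)}}{v} = \frac{4310}{-879} + \frac{128}{7 \left(-4566\right)} = 4310 \left(- \frac{1}{879}\right) + \frac{128}{7} \left(- \frac{1}{4566}\right) = - \frac{4310}{879} - \frac{64}{15981} = - \frac{7659374}{1560811}$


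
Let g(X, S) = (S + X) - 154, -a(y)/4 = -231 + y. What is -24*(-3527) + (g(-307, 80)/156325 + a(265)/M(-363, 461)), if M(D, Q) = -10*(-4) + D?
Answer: 251420616761/2970175 ≈ 84648.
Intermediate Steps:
M(D, Q) = 40 + D
a(y) = 924 - 4*y (a(y) = -4*(-231 + y) = 924 - 4*y)
g(X, S) = -154 + S + X
-24*(-3527) + (g(-307, 80)/156325 + a(265)/M(-363, 461)) = -24*(-3527) + ((-154 + 80 - 307)/156325 + (924 - 4*265)/(40 - 363)) = 84648 + (-381*1/156325 + (924 - 1060)/(-323)) = 84648 + (-381/156325 - 136*(-1/323)) = 84648 + (-381/156325 + 8/19) = 84648 + 1243361/2970175 = 251420616761/2970175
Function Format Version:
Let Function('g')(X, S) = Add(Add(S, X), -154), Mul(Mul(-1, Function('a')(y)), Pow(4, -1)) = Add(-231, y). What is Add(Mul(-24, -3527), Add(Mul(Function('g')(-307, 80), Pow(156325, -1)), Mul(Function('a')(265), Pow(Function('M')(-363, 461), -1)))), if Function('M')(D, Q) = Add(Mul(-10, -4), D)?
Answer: Rational(251420616761, 2970175) ≈ 84648.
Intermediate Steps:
Function('M')(D, Q) = Add(40, D)
Function('a')(y) = Add(924, Mul(-4, y)) (Function('a')(y) = Mul(-4, Add(-231, y)) = Add(924, Mul(-4, y)))
Function('g')(X, S) = Add(-154, S, X)
Add(Mul(-24, -3527), Add(Mul(Function('g')(-307, 80), Pow(156325, -1)), Mul(Function('a')(265), Pow(Function('M')(-363, 461), -1)))) = Add(Mul(-24, -3527), Add(Mul(Add(-154, 80, -307), Pow(156325, -1)), Mul(Add(924, Mul(-4, 265)), Pow(Add(40, -363), -1)))) = Add(84648, Add(Mul(-381, Rational(1, 156325)), Mul(Add(924, -1060), Pow(-323, -1)))) = Add(84648, Add(Rational(-381, 156325), Mul(-136, Rational(-1, 323)))) = Add(84648, Add(Rational(-381, 156325), Rational(8, 19))) = Add(84648, Rational(1243361, 2970175)) = Rational(251420616761, 2970175)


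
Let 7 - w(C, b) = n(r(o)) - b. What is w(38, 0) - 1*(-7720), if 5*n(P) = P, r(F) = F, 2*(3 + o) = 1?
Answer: 15455/2 ≈ 7727.5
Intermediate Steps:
o = -5/2 (o = -3 + (½)*1 = -3 + ½ = -5/2 ≈ -2.5000)
n(P) = P/5
w(C, b) = 15/2 + b (w(C, b) = 7 - ((⅕)*(-5/2) - b) = 7 - (-½ - b) = 7 + (½ + b) = 15/2 + b)
w(38, 0) - 1*(-7720) = (15/2 + 0) - 1*(-7720) = 15/2 + 7720 = 15455/2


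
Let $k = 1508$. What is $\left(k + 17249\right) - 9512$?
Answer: $9245$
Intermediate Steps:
$\left(k + 17249\right) - 9512 = \left(1508 + 17249\right) - 9512 = 18757 - 9512 = 9245$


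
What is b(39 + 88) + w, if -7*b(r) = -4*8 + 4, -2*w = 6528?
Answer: -3260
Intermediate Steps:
w = -3264 (w = -½*6528 = -3264)
b(r) = 4 (b(r) = -(-4*8 + 4)/7 = -(-32 + 4)/7 = -⅐*(-28) = 4)
b(39 + 88) + w = 4 - 3264 = -3260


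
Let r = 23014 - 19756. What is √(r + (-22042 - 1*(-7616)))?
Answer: 4*I*√698 ≈ 105.68*I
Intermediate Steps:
r = 3258
√(r + (-22042 - 1*(-7616))) = √(3258 + (-22042 - 1*(-7616))) = √(3258 + (-22042 + 7616)) = √(3258 - 14426) = √(-11168) = 4*I*√698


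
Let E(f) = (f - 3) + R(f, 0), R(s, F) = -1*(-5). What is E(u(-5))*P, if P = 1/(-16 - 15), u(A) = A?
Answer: 3/31 ≈ 0.096774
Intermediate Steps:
R(s, F) = 5
E(f) = 2 + f (E(f) = (f - 3) + 5 = (-3 + f) + 5 = 2 + f)
P = -1/31 (P = 1/(-31) = -1/31 ≈ -0.032258)
E(u(-5))*P = (2 - 5)*(-1/31) = -3*(-1/31) = 3/31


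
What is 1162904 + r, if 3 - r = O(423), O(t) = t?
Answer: 1162484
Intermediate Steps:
r = -420 (r = 3 - 1*423 = 3 - 423 = -420)
1162904 + r = 1162904 - 420 = 1162484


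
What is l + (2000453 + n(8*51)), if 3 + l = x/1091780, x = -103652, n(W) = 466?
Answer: 546139991707/272945 ≈ 2.0009e+6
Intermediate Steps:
l = -844748/272945 (l = -3 - 103652/1091780 = -3 - 103652*1/1091780 = -3 - 25913/272945 = -844748/272945 ≈ -3.0949)
l + (2000453 + n(8*51)) = -844748/272945 + (2000453 + 466) = -844748/272945 + 2000919 = 546139991707/272945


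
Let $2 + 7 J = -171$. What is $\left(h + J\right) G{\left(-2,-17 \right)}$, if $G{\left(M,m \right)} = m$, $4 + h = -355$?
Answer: $\frac{45662}{7} \approx 6523.1$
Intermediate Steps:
$h = -359$ ($h = -4 - 355 = -359$)
$J = - \frac{173}{7}$ ($J = - \frac{2}{7} + \frac{1}{7} \left(-171\right) = - \frac{2}{7} - \frac{171}{7} = - \frac{173}{7} \approx -24.714$)
$\left(h + J\right) G{\left(-2,-17 \right)} = \left(-359 - \frac{173}{7}\right) \left(-17\right) = \left(- \frac{2686}{7}\right) \left(-17\right) = \frac{45662}{7}$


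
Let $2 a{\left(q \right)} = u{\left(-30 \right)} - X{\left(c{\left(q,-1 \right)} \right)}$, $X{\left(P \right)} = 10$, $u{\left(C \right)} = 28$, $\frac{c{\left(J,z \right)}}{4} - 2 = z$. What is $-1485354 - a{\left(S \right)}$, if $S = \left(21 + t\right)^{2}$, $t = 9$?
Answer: $-1485363$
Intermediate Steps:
$c{\left(J,z \right)} = 8 + 4 z$
$S = 900$ ($S = \left(21 + 9\right)^{2} = 30^{2} = 900$)
$a{\left(q \right)} = 9$ ($a{\left(q \right)} = \frac{28 - 10}{2} = \frac{1}{2} \cdot 18 = 9$)
$-1485354 - a{\left(S \right)} = -1485354 - 9 = -1485363$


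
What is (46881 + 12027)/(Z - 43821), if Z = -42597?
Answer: -9818/14403 ≈ -0.68166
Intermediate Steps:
(46881 + 12027)/(Z - 43821) = (46881 + 12027)/(-42597 - 43821) = 58908/(-86418) = 58908*(-1/86418) = -9818/14403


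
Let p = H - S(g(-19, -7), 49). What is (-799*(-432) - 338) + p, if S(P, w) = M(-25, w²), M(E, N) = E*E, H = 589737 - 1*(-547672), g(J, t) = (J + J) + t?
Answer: 1481614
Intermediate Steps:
g(J, t) = t + 2*J (g(J, t) = 2*J + t = t + 2*J)
H = 1137409 (H = 589737 + 547672 = 1137409)
M(E, N) = E²
S(P, w) = 625 (S(P, w) = (-25)² = 625)
p = 1136784 (p = 1137409 - 1*625 = 1137409 - 625 = 1136784)
(-799*(-432) - 338) + p = (-799*(-432) - 338) + 1136784 = (345168 - 338) + 1136784 = 344830 + 1136784 = 1481614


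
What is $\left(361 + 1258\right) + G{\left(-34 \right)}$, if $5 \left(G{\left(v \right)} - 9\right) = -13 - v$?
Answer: $\frac{8161}{5} \approx 1632.2$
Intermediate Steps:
$G{\left(v \right)} = \frac{32}{5} - \frac{v}{5}$ ($G{\left(v \right)} = 9 + \frac{-13 - v}{5} = 9 - \left(\frac{13}{5} + \frac{v}{5}\right) = \frac{32}{5} - \frac{v}{5}$)
$\left(361 + 1258\right) + G{\left(-34 \right)} = \left(361 + 1258\right) + \left(\frac{32}{5} - - \frac{34}{5}\right) = 1619 + \left(\frac{32}{5} + \frac{34}{5}\right) = 1619 + \frac{66}{5} = \frac{8161}{5}$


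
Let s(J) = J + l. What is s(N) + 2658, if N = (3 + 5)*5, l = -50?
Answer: 2648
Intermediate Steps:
N = 40 (N = 8*5 = 40)
s(J) = -50 + J (s(J) = J - 50 = -50 + J)
s(N) + 2658 = (-50 + 40) + 2658 = -10 + 2658 = 2648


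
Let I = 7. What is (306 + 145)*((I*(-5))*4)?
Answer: -63140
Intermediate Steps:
(306 + 145)*((I*(-5))*4) = (306 + 145)*((7*(-5))*4) = 451*(-35*4) = 451*(-140) = -63140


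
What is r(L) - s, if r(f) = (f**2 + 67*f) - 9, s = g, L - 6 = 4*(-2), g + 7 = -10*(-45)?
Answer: -582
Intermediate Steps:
g = 443 (g = -7 - 10*(-45) = -7 + 450 = 443)
L = -2 (L = 6 + 4*(-2) = 6 - 8 = -2)
s = 443
r(f) = -9 + f**2 + 67*f
r(L) - s = (-9 + (-2)**2 + 67*(-2)) - 1*443 = (-9 + 4 - 134) - 443 = -139 - 443 = -582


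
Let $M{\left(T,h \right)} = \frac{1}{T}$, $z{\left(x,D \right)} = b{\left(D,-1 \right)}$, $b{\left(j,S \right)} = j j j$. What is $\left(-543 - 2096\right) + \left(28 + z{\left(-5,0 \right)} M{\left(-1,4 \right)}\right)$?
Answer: $-2611$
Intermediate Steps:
$b{\left(j,S \right)} = j^{3}$ ($b{\left(j,S \right)} = j^{2} j = j^{3}$)
$z{\left(x,D \right)} = D^{3}$
$\left(-543 - 2096\right) + \left(28 + z{\left(-5,0 \right)} M{\left(-1,4 \right)}\right) = \left(-543 - 2096\right) + \left(28 + \frac{0^{3}}{-1}\right) = \left(-543 - 2096\right) + \left(28 + 0 \left(-1\right)\right) = -2639 + \left(28 + 0\right) = -2639 + 28 = -2611$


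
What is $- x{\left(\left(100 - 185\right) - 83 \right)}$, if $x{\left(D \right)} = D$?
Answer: $168$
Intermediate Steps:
$- x{\left(\left(100 - 185\right) - 83 \right)} = - (\left(100 - 185\right) - 83) = - (-85 - 83) = \left(-1\right) \left(-168\right) = 168$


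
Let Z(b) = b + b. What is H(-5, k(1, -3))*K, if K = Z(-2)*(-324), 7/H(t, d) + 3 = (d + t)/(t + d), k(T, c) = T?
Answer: -4536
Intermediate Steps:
Z(b) = 2*b
H(t, d) = -7/2 (H(t, d) = 7/(-3 + (d + t)/(t + d)) = 7/(-3 + (d + t)/(d + t)) = 7/(-3 + 1) = 7/(-2) = 7*(-1/2) = -7/2)
K = 1296 (K = (2*(-2))*(-324) = -4*(-324) = 1296)
H(-5, k(1, -3))*K = -7/2*1296 = -4536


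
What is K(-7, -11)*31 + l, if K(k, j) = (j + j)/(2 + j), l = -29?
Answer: 421/9 ≈ 46.778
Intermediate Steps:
K(k, j) = 2*j/(2 + j) (K(k, j) = (2*j)/(2 + j) = 2*j/(2 + j))
K(-7, -11)*31 + l = (2*(-11)/(2 - 11))*31 - 29 = (2*(-11)/(-9))*31 - 29 = (2*(-11)*(-1/9))*31 - 29 = (22/9)*31 - 29 = 682/9 - 29 = 421/9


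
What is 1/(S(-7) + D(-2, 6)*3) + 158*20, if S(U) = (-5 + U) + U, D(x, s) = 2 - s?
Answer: 97959/31 ≈ 3160.0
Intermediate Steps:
S(U) = -5 + 2*U
1/(S(-7) + D(-2, 6)*3) + 158*20 = 1/((-5 + 2*(-7)) + (2 - 1*6)*3) + 158*20 = 1/((-5 - 14) + (2 - 6)*3) + 3160 = 1/(-19 - 4*3) + 3160 = 1/(-19 - 12) + 3160 = 1/(-31) + 3160 = -1/31 + 3160 = 97959/31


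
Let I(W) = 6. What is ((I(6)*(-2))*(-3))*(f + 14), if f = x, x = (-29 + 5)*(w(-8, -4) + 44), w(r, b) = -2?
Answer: -35784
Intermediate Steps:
x = -1008 (x = (-29 + 5)*(-2 + 44) = -24*42 = -1008)
f = -1008
((I(6)*(-2))*(-3))*(f + 14) = ((6*(-2))*(-3))*(-1008 + 14) = -12*(-3)*(-994) = 36*(-994) = -35784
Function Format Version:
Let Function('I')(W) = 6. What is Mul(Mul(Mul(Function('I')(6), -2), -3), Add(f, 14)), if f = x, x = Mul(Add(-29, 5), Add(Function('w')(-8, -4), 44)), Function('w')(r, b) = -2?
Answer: -35784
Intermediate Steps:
x = -1008 (x = Mul(Add(-29, 5), Add(-2, 44)) = Mul(-24, 42) = -1008)
f = -1008
Mul(Mul(Mul(Function('I')(6), -2), -3), Add(f, 14)) = Mul(Mul(Mul(6, -2), -3), Add(-1008, 14)) = Mul(Mul(-12, -3), -994) = Mul(36, -994) = -35784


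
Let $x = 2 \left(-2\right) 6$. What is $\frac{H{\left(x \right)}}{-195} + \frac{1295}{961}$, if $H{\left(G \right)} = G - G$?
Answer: $\frac{1295}{961} \approx 1.3476$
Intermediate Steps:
$x = -24$ ($x = \left(-4\right) 6 = -24$)
$H{\left(G \right)} = 0$
$\frac{H{\left(x \right)}}{-195} + \frac{1295}{961} = \frac{0}{-195} + \frac{1295}{961} = 0 \left(- \frac{1}{195}\right) + 1295 \cdot \frac{1}{961} = 0 + \frac{1295}{961} = \frac{1295}{961}$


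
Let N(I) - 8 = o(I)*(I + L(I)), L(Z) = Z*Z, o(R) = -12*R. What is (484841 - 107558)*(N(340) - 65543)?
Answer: -178492864603005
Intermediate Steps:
L(Z) = Z**2
N(I) = 8 - 12*I*(I + I**2) (N(I) = 8 + (-12*I)*(I + I**2) = 8 - 12*I*(I + I**2))
(484841 - 107558)*(N(340) - 65543) = (484841 - 107558)*((8 - 12*340**2 - 12*340**3) - 65543) = 377283*((8 - 12*115600 - 12*39304000) - 65543) = 377283*((8 - 1387200 - 471648000) - 65543) = 377283*(-473035192 - 65543) = 377283*(-473100735) = -178492864603005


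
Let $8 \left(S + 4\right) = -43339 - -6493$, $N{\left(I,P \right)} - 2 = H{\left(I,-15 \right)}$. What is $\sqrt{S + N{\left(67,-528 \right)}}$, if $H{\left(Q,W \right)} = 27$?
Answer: $\frac{i \sqrt{18323}}{2} \approx 67.681 i$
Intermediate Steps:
$N{\left(I,P \right)} = 29$ ($N{\left(I,P \right)} = 2 + 27 = 29$)
$S = - \frac{18439}{4}$ ($S = -4 + \frac{-43339 - -6493}{8} = -4 + \frac{-43339 + 6493}{8} = -4 + \frac{1}{8} \left(-36846\right) = -4 - \frac{18423}{4} = - \frac{18439}{4} \approx -4609.8$)
$\sqrt{S + N{\left(67,-528 \right)}} = \sqrt{- \frac{18439}{4} + 29} = \sqrt{- \frac{18323}{4}} = \frac{i \sqrt{18323}}{2}$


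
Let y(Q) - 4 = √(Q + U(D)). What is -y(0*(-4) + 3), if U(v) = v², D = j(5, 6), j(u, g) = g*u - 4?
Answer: -4 - √679 ≈ -30.058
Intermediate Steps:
j(u, g) = -4 + g*u
D = 26 (D = -4 + 6*5 = -4 + 30 = 26)
y(Q) = 4 + √(676 + Q) (y(Q) = 4 + √(Q + 26²) = 4 + √(Q + 676) = 4 + √(676 + Q))
-y(0*(-4) + 3) = -(4 + √(676 + (0*(-4) + 3))) = -(4 + √(676 + (0 + 3))) = -(4 + √(676 + 3)) = -(4 + √679) = -4 - √679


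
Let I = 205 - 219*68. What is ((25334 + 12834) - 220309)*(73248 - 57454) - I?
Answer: -2876720267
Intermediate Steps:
I = -14687 (I = 205 - 14892 = -14687)
((25334 + 12834) - 220309)*(73248 - 57454) - I = ((25334 + 12834) - 220309)*(73248 - 57454) - 1*(-14687) = (38168 - 220309)*15794 + 14687 = -182141*15794 + 14687 = -2876734954 + 14687 = -2876720267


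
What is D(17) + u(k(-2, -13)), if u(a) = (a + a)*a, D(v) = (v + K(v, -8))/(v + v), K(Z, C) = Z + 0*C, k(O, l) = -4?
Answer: 33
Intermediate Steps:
K(Z, C) = Z (K(Z, C) = Z + 0 = Z)
D(v) = 1 (D(v) = (v + v)/(v + v) = (2*v)/((2*v)) = (2*v)*(1/(2*v)) = 1)
u(a) = 2*a**2 (u(a) = (2*a)*a = 2*a**2)
D(17) + u(k(-2, -13)) = 1 + 2*(-4)**2 = 1 + 2*16 = 1 + 32 = 33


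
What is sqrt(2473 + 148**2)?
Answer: sqrt(24377) ≈ 156.13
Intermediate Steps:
sqrt(2473 + 148**2) = sqrt(2473 + 21904) = sqrt(24377)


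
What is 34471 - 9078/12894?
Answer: 74076666/2149 ≈ 34470.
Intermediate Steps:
34471 - 9078/12894 = 34471 - 9078*1/12894 = 34471 - 1513/2149 = 74076666/2149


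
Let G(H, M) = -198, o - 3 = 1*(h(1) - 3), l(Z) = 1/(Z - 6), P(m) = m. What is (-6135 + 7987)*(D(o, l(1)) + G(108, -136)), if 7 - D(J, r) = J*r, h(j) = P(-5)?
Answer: -355584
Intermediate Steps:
h(j) = -5
l(Z) = 1/(-6 + Z)
o = -5 (o = 3 + 1*(-5 - 3) = 3 + 1*(-8) = 3 - 8 = -5)
D(J, r) = 7 - J*r
(-6135 + 7987)*(D(o, l(1)) + G(108, -136)) = (-6135 + 7987)*((7 - 1*(-5)/(-6 + 1)) - 198) = 1852*((7 - 1*(-5)/(-5)) - 198) = 1852*((7 - 1*(-5)*(-⅕)) - 198) = 1852*((7 - 1) - 198) = 1852*(6 - 198) = 1852*(-192) = -355584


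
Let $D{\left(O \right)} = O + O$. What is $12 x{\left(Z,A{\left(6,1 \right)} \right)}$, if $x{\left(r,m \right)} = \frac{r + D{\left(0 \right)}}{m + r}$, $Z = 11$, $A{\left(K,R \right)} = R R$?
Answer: $11$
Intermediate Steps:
$A{\left(K,R \right)} = R^{2}$
$D{\left(O \right)} = 2 O$
$x{\left(r,m \right)} = \frac{r}{m + r}$ ($x{\left(r,m \right)} = \frac{r + 2 \cdot 0}{m + r} = \frac{r + 0}{m + r} = \frac{r}{m + r}$)
$12 x{\left(Z,A{\left(6,1 \right)} \right)} = 12 \frac{11}{1^{2} + 11} = 12 \frac{11}{1 + 11} = 12 \cdot \frac{11}{12} = 11$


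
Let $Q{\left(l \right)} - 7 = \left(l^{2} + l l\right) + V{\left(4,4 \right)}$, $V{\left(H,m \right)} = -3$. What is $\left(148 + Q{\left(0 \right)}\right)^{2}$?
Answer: $23104$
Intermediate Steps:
$Q{\left(l \right)} = 4 + 2 l^{2}$ ($Q{\left(l \right)} = 7 - \left(3 - l^{2} - l l\right) = 7 + \left(\left(l^{2} + l^{2}\right) - 3\right) = 7 + \left(2 l^{2} - 3\right) = 7 + \left(-3 + 2 l^{2}\right) = 4 + 2 l^{2}$)
$\left(148 + Q{\left(0 \right)}\right)^{2} = \left(148 + \left(4 + 2 \cdot 0^{2}\right)\right)^{2} = \left(148 + \left(4 + 2 \cdot 0\right)\right)^{2} = \left(148 + \left(4 + 0\right)\right)^{2} = \left(148 + 4\right)^{2} = 152^{2} = 23104$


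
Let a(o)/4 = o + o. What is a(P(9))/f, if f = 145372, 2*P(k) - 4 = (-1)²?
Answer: 5/36343 ≈ 0.00013758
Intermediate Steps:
P(k) = 5/2 (P(k) = 2 + (½)*(-1)² = 2 + (½)*1 = 2 + ½ = 5/2)
a(o) = 8*o (a(o) = 4*(o + o) = 4*(2*o) = 8*o)
a(P(9))/f = (8*(5/2))/145372 = 20*(1/145372) = 5/36343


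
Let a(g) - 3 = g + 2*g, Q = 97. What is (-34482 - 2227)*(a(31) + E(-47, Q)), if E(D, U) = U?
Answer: -7084837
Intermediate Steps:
a(g) = 3 + 3*g (a(g) = 3 + (g + 2*g) = 3 + 3*g)
(-34482 - 2227)*(a(31) + E(-47, Q)) = (-34482 - 2227)*((3 + 3*31) + 97) = -36709*((3 + 93) + 97) = -36709*(96 + 97) = -36709*193 = -7084837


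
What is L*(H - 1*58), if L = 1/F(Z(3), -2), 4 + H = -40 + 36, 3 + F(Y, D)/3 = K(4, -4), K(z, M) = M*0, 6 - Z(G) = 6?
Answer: 22/3 ≈ 7.3333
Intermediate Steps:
Z(G) = 0 (Z(G) = 6 - 1*6 = 6 - 6 = 0)
K(z, M) = 0
F(Y, D) = -9 (F(Y, D) = -9 + 3*0 = -9 + 0 = -9)
H = -8 (H = -4 + (-40 + 36) = -4 - 4 = -8)
L = -⅑ (L = 1/(-9) = -⅑ ≈ -0.11111)
L*(H - 1*58) = -(-8 - 1*58)/9 = -(-8 - 58)/9 = -⅑*(-66) = 22/3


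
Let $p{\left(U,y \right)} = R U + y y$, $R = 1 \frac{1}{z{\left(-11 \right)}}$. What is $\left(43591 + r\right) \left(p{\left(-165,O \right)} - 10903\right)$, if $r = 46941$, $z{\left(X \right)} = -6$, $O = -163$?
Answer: $1420763942$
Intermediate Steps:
$R = - \frac{1}{6}$ ($R = 1 \frac{1}{-6} = 1 \left(- \frac{1}{6}\right) = - \frac{1}{6} \approx -0.16667$)
$p{\left(U,y \right)} = y^{2} - \frac{U}{6}$ ($p{\left(U,y \right)} = - \frac{U}{6} + y y = - \frac{U}{6} + y^{2} = y^{2} - \frac{U}{6}$)
$\left(43591 + r\right) \left(p{\left(-165,O \right)} - 10903\right) = \left(43591 + 46941\right) \left(\left(\left(-163\right)^{2} - - \frac{55}{2}\right) - 10903\right) = 90532 \left(\left(26569 + \frac{55}{2}\right) - 10903\right) = 90532 \left(\frac{53193}{2} - 10903\right) = 90532 \cdot \frac{31387}{2} = 1420763942$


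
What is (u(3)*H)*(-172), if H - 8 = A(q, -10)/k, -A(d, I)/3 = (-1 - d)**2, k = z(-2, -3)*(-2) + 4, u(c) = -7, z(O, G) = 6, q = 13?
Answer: 98126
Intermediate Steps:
k = -8 (k = 6*(-2) + 4 = -12 + 4 = -8)
A(d, I) = -3*(-1 - d)**2
H = 163/2 (H = 8 - 3*(1 + 13)**2/(-8) = 8 - 3*14**2*(-1/8) = 8 - 3*196*(-1/8) = 8 - 588*(-1/8) = 8 + 147/2 = 163/2 ≈ 81.500)
(u(3)*H)*(-172) = -7*163/2*(-172) = -1141/2*(-172) = 98126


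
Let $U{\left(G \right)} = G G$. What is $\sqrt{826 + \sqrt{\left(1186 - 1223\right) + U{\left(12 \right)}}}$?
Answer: $\sqrt{826 + \sqrt{107}} \approx 28.92$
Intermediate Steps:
$U{\left(G \right)} = G^{2}$
$\sqrt{826 + \sqrt{\left(1186 - 1223\right) + U{\left(12 \right)}}} = \sqrt{826 + \sqrt{\left(1186 - 1223\right) + 12^{2}}} = \sqrt{826 + \sqrt{-37 + 144}} = \sqrt{826 + \sqrt{107}}$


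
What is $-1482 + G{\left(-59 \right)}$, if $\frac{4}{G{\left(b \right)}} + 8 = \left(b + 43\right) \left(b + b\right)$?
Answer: $- \frac{696539}{470} \approx -1482.0$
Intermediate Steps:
$G{\left(b \right)} = \frac{4}{-8 + 2 b \left(43 + b\right)}$ ($G{\left(b \right)} = \frac{4}{-8 + \left(b + 43\right) \left(b + b\right)} = \frac{4}{-8 + \left(43 + b\right) 2 b} = \frac{4}{-8 + 2 b \left(43 + b\right)}$)
$-1482 + G{\left(-59 \right)} = -1482 + \frac{2}{-4 + \left(-59\right)^{2} + 43 \left(-59\right)} = -1482 + \frac{2}{-4 + 3481 - 2537} = -1482 + \frac{2}{940} = -1482 + 2 \cdot \frac{1}{940} = -1482 + \frac{1}{470} = - \frac{696539}{470}$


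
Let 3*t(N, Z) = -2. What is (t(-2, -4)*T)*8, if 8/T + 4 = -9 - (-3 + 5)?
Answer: 128/45 ≈ 2.8444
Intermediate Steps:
t(N, Z) = -⅔ (t(N, Z) = (⅓)*(-2) = -⅔)
T = -8/15 (T = 8/(-4 + (-9 - (-3 + 5))) = 8/(-4 + (-9 - 1*2)) = 8/(-4 + (-9 - 2)) = 8/(-4 - 11) = 8/(-15) = 8*(-1/15) = -8/15 ≈ -0.53333)
(t(-2, -4)*T)*8 = -⅔*(-8/15)*8 = (16/45)*8 = 128/45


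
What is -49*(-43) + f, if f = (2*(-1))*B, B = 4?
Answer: 2099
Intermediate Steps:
f = -8 (f = (2*(-1))*4 = -2*4 = -8)
-49*(-43) + f = -49*(-43) - 8 = 2107 - 8 = 2099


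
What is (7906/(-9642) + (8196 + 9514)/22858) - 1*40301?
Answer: -201868700981/5009019 ≈ -40301.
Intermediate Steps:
(7906/(-9642) + (8196 + 9514)/22858) - 1*40301 = (7906*(-1/9642) + 17710*(1/22858)) - 40301 = (-3953/4821 + 805/1039) - 40301 = -226262/5009019 - 40301 = -201868700981/5009019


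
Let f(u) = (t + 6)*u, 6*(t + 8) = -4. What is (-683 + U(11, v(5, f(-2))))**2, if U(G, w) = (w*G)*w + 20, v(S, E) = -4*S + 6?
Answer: 2229049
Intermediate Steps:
t = -26/3 (t = -8 + (1/6)*(-4) = -8 - 2/3 = -26/3 ≈ -8.6667)
f(u) = -8*u/3 (f(u) = (-26/3 + 6)*u = -8*u/3)
v(S, E) = 6 - 4*S
U(G, w) = 20 + G*w**2 (U(G, w) = (G*w)*w + 20 = G*w**2 + 20 = 20 + G*w**2)
(-683 + U(11, v(5, f(-2))))**2 = (-683 + (20 + 11*(6 - 4*5)**2))**2 = (-683 + (20 + 11*(6 - 20)**2))**2 = (-683 + (20 + 11*(-14)**2))**2 = (-683 + (20 + 11*196))**2 = (-683 + (20 + 2156))**2 = (-683 + 2176)**2 = 1493**2 = 2229049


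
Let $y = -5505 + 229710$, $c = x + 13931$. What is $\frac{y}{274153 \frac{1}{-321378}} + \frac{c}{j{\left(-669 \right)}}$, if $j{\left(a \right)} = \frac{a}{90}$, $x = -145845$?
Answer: $- \frac{14983227086010}{61136119} \approx -2.4508 \cdot 10^{5}$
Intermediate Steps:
$j{\left(a \right)} = \frac{a}{90}$ ($j{\left(a \right)} = a \frac{1}{90} = \frac{a}{90}$)
$c = -131914$ ($c = -145845 + 13931 = -131914$)
$y = 224205$
$\frac{y}{274153 \frac{1}{-321378}} + \frac{c}{j{\left(-669 \right)}} = \frac{224205}{274153 \frac{1}{-321378}} - \frac{131914}{\frac{1}{90} \left(-669\right)} = \frac{224205}{274153 \left(- \frac{1}{321378}\right)} - \frac{131914}{- \frac{223}{30}} = \frac{224205}{- \frac{274153}{321378}} - - \frac{3957420}{223} = 224205 \left(- \frac{321378}{274153}\right) + \frac{3957420}{223} = - \frac{72054554490}{274153} + \frac{3957420}{223} = - \frac{14983227086010}{61136119}$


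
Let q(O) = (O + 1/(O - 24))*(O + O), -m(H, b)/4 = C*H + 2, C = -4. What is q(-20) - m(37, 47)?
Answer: 2386/11 ≈ 216.91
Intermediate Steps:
m(H, b) = -8 + 16*H (m(H, b) = -4*(-4*H + 2) = -4*(2 - 4*H) = -8 + 16*H)
q(O) = 2*O*(O + 1/(-24 + O)) (q(O) = (O + 1/(-24 + O))*(2*O) = 2*O*(O + 1/(-24 + O)))
q(-20) - m(37, 47) = 2*(-20)*(1 + (-20)² - 24*(-20))/(-24 - 20) - (-8 + 16*37) = 2*(-20)*(1 + 400 + 480)/(-44) - (-8 + 592) = 2*(-20)*(-1/44)*881 - 1*584 = 8810/11 - 584 = 2386/11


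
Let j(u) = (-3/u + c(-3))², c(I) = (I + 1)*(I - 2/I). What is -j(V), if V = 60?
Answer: -76729/3600 ≈ -21.314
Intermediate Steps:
c(I) = (1 + I)*(I - 2/I)
j(u) = (14/3 - 3/u)² (j(u) = (-3/u + (-2 - 3 + (-3)² - 2/(-3)))² = (-3/u + (-2 - 3 + 9 - 2*(-⅓)))² = (-3/u + (-2 - 3 + 9 + ⅔))² = (-3/u + 14/3)² = (14/3 - 3/u)²)
-j(V) = -(9 - 14*60)²/(9*60²) = -(9 - 840)²/(9*3600) = -(-831)²/(9*3600) = -690561/(9*3600) = -1*76729/3600 = -76729/3600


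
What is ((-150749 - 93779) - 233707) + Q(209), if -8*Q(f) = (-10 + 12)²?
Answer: -956471/2 ≈ -4.7824e+5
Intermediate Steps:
Q(f) = -½ (Q(f) = -(-10 + 12)²/8 = -⅛*2² = -⅛*4 = -½)
((-150749 - 93779) - 233707) + Q(209) = ((-150749 - 93779) - 233707) - ½ = (-244528 - 233707) - ½ = -478235 - ½ = -956471/2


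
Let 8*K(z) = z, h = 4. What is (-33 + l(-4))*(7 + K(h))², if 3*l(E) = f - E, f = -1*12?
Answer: -8025/4 ≈ -2006.3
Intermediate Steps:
f = -12
l(E) = -4 - E/3 (l(E) = (-12 - E)/3 = -4 - E/3)
K(z) = z/8
(-33 + l(-4))*(7 + K(h))² = (-33 + (-4 - ⅓*(-4)))*(7 + (⅛)*4)² = (-33 + (-4 + 4/3))*(7 + ½)² = (-33 - 8/3)*(15/2)² = -107/3*225/4 = -8025/4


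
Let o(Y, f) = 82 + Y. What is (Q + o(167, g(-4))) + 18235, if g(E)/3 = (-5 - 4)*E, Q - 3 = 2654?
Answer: 21141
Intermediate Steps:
Q = 2657 (Q = 3 + 2654 = 2657)
g(E) = -27*E (g(E) = 3*((-5 - 4)*E) = 3*(-9*E) = -27*E)
(Q + o(167, g(-4))) + 18235 = (2657 + (82 + 167)) + 18235 = (2657 + 249) + 18235 = 2906 + 18235 = 21141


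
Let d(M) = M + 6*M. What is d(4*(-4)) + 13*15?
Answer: 83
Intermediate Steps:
d(M) = 7*M
d(4*(-4)) + 13*15 = 7*(4*(-4)) + 13*15 = 7*(-16) + 195 = -112 + 195 = 83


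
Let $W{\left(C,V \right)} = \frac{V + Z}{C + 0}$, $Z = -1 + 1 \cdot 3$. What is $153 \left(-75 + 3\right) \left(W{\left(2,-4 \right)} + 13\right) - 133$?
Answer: $-132325$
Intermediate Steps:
$Z = 2$ ($Z = -1 + 3 = 2$)
$W{\left(C,V \right)} = \frac{2 + V}{C}$ ($W{\left(C,V \right)} = \frac{V + 2}{C + 0} = \frac{2 + V}{C}$)
$153 \left(-75 + 3\right) \left(W{\left(2,-4 \right)} + 13\right) - 133 = 153 \left(-75 + 3\right) \left(\frac{2 - 4}{2} + 13\right) - 133 = 153 \left(- 72 \left(\frac{1}{2} \left(-2\right) + 13\right)\right) - 133 = 153 \left(- 72 \left(-1 + 13\right)\right) - 133 = 153 \left(\left(-72\right) 12\right) - 133 = 153 \left(-864\right) - 133 = -132192 - 133 = -132325$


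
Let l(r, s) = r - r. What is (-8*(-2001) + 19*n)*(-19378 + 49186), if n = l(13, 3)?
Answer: 477166464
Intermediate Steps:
l(r, s) = 0
n = 0
(-8*(-2001) + 19*n)*(-19378 + 49186) = (-8*(-2001) + 19*0)*(-19378 + 49186) = (16008 + 0)*29808 = 16008*29808 = 477166464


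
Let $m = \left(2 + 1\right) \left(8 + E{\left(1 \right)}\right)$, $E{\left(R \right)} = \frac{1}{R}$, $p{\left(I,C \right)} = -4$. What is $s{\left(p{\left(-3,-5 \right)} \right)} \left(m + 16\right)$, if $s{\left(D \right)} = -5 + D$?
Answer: $-387$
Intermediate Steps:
$m = 27$ ($m = \left(2 + 1\right) \left(8 + 1^{-1}\right) = 3 \left(8 + 1\right) = 3 \cdot 9 = 27$)
$s{\left(p{\left(-3,-5 \right)} \right)} \left(m + 16\right) = \left(-5 - 4\right) \left(27 + 16\right) = \left(-9\right) 43 = -387$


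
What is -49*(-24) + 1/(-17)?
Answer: 19991/17 ≈ 1175.9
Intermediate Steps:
-49*(-24) + 1/(-17) = 1176 - 1/17 = 19991/17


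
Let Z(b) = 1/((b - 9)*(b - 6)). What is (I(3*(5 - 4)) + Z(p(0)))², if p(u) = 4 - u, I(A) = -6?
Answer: 3481/100 ≈ 34.810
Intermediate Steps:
Z(b) = 1/((-9 + b)*(-6 + b))
(I(3*(5 - 4)) + Z(p(0)))² = (-6 + 1/(54 + (4 - 1*0)² - 15*(4 - 1*0)))² = (-6 + 1/(54 + (4 + 0)² - 15*(4 + 0)))² = (-6 + 1/(54 + 4² - 15*4))² = (-6 + 1/(54 + 16 - 60))² = (-6 + 1/10)² = (-6 + ⅒)² = (-59/10)² = 3481/100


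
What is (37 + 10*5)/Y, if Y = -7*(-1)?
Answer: 87/7 ≈ 12.429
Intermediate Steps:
Y = 7
(37 + 10*5)/Y = (37 + 10*5)/7 = (37 + 50)/7 = (⅐)*87 = 87/7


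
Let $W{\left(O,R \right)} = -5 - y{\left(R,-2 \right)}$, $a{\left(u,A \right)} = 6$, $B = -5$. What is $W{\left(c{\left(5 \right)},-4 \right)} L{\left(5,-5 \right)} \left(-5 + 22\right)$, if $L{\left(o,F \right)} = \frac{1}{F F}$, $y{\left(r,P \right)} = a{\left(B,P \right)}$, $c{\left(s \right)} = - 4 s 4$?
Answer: $- \frac{187}{25} \approx -7.48$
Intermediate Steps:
$c{\left(s \right)} = - 16 s$
$y{\left(r,P \right)} = 6$
$L{\left(o,F \right)} = \frac{1}{F^{2}}$
$W{\left(O,R \right)} = -11$ ($W{\left(O,R \right)} = -5 - 6 = -11$)
$W{\left(c{\left(5 \right)},-4 \right)} L{\left(5,-5 \right)} \left(-5 + 22\right) = - \frac{11}{25} \left(-5 + 22\right) = \left(-11\right) \frac{1}{25} \cdot 17 = \left(- \frac{11}{25}\right) 17 = - \frac{187}{25}$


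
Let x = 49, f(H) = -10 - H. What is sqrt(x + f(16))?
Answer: sqrt(23) ≈ 4.7958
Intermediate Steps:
sqrt(x + f(16)) = sqrt(49 + (-10 - 1*16)) = sqrt(49 + (-10 - 16)) = sqrt(49 - 26) = sqrt(23)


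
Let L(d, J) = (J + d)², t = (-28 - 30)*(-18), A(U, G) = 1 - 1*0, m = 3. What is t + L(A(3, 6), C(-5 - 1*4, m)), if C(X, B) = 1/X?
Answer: 84628/81 ≈ 1044.8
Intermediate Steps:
A(U, G) = 1 (A(U, G) = 1 + 0 = 1)
t = 1044 (t = -58*(-18) = 1044)
t + L(A(3, 6), C(-5 - 1*4, m)) = 1044 + (1/(-5 - 1*4) + 1)² = 1044 + (1/(-5 - 4) + 1)² = 1044 + (1/(-9) + 1)² = 1044 + (-⅑ + 1)² = 1044 + (8/9)² = 1044 + 64/81 = 84628/81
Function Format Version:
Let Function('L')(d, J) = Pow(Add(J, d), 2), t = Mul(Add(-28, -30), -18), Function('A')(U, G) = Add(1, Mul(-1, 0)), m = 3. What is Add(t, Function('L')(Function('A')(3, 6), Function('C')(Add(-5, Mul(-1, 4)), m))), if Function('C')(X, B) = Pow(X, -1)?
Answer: Rational(84628, 81) ≈ 1044.8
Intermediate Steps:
Function('A')(U, G) = 1 (Function('A')(U, G) = Add(1, 0) = 1)
t = 1044 (t = Mul(-58, -18) = 1044)
Add(t, Function('L')(Function('A')(3, 6), Function('C')(Add(-5, Mul(-1, 4)), m))) = Add(1044, Pow(Add(Pow(Add(-5, Mul(-1, 4)), -1), 1), 2)) = Add(1044, Pow(Add(Pow(Add(-5, -4), -1), 1), 2)) = Add(1044, Pow(Add(Pow(-9, -1), 1), 2)) = Add(1044, Pow(Add(Rational(-1, 9), 1), 2)) = Add(1044, Pow(Rational(8, 9), 2)) = Add(1044, Rational(64, 81)) = Rational(84628, 81)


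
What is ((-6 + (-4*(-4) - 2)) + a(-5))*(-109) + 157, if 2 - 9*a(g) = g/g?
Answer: -6544/9 ≈ -727.11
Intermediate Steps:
a(g) = ⅑ (a(g) = 2/9 - g/(9*g) = 2/9 - ⅑*1 = 2/9 - ⅑ = ⅑)
((-6 + (-4*(-4) - 2)) + a(-5))*(-109) + 157 = ((-6 + (-4*(-4) - 2)) + ⅑)*(-109) + 157 = ((-6 + (16 - 2)) + ⅑)*(-109) + 157 = ((-6 + 14) + ⅑)*(-109) + 157 = (8 + ⅑)*(-109) + 157 = (73/9)*(-109) + 157 = -7957/9 + 157 = -6544/9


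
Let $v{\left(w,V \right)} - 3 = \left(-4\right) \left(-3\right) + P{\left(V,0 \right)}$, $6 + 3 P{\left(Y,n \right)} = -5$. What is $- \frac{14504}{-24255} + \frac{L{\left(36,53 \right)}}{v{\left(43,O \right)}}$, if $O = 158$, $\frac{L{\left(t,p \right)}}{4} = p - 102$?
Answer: $- \frac{140498}{8415} \approx -16.696$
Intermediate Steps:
$P{\left(Y,n \right)} = - \frac{11}{3}$ ($P{\left(Y,n \right)} = -2 + \frac{1}{3} \left(-5\right) = -2 - \frac{5}{3} = - \frac{11}{3}$)
$L{\left(t,p \right)} = -408 + 4 p$ ($L{\left(t,p \right)} = 4 \left(p - 102\right) = 4 \left(-102 + p\right) = -408 + 4 p$)
$v{\left(w,V \right)} = \frac{34}{3}$ ($v{\left(w,V \right)} = 3 - - \frac{25}{3} = 3 + \left(12 - \frac{11}{3}\right) = 3 + \frac{25}{3} = \frac{34}{3}$)
$- \frac{14504}{-24255} + \frac{L{\left(36,53 \right)}}{v{\left(43,O \right)}} = - \frac{14504}{-24255} + \frac{-408 + 4 \cdot 53}{\frac{34}{3}} = \left(-14504\right) \left(- \frac{1}{24255}\right) + \left(-408 + 212\right) \frac{3}{34} = \frac{296}{495} - \frac{294}{17} = - \frac{140498}{8415}$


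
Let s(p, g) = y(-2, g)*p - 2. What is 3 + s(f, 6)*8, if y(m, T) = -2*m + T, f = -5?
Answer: -413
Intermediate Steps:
y(m, T) = T - 2*m
s(p, g) = -2 + p*(4 + g) (s(p, g) = (g - 2*(-2))*p - 2 = (g + 4)*p - 2 = (4 + g)*p - 2 = p*(4 + g) - 2 = -2 + p*(4 + g))
3 + s(f, 6)*8 = 3 + (-2 - 5*(4 + 6))*8 = 3 + (-2 - 5*10)*8 = 3 + (-2 - 50)*8 = 3 - 52*8 = 3 - 416 = -413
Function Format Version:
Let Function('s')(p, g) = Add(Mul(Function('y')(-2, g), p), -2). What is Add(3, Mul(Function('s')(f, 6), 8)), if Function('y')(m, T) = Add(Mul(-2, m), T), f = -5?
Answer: -413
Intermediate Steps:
Function('y')(m, T) = Add(T, Mul(-2, m))
Function('s')(p, g) = Add(-2, Mul(p, Add(4, g))) (Function('s')(p, g) = Add(Mul(Add(g, Mul(-2, -2)), p), -2) = Add(Mul(Add(g, 4), p), -2) = Add(Mul(Add(4, g), p), -2) = Add(Mul(p, Add(4, g)), -2) = Add(-2, Mul(p, Add(4, g))))
Add(3, Mul(Function('s')(f, 6), 8)) = Add(3, Mul(Add(-2, Mul(-5, Add(4, 6))), 8)) = Add(3, Mul(Add(-2, Mul(-5, 10)), 8)) = Add(3, Mul(Add(-2, -50), 8)) = Add(3, Mul(-52, 8)) = Add(3, -416) = -413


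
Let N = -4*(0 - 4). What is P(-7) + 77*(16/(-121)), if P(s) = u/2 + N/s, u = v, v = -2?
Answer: -1037/77 ≈ -13.468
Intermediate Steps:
u = -2
N = 16 (N = -4*(-4) = 16)
P(s) = -1 + 16/s (P(s) = -2/2 + 16/s = -2*½ + 16/s = -1 + 16/s)
P(-7) + 77*(16/(-121)) = (16 - 1*(-7))/(-7) + 77*(16/(-121)) = -(16 + 7)/7 + 77*(16*(-1/121)) = -⅐*23 + 77*(-16/121) = -23/7 - 112/11 = -1037/77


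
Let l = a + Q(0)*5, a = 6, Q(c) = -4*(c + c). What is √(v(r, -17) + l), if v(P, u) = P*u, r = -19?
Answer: √329 ≈ 18.138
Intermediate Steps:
Q(c) = -8*c
l = 6 (l = 6 - 8*0*5 = 6 + 0*5 = 6 + 0 = 6)
√(v(r, -17) + l) = √(-19*(-17) + 6) = √(323 + 6) = √329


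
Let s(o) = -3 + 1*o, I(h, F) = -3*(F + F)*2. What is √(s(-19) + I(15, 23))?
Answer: I*√298 ≈ 17.263*I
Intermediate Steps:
I(h, F) = -12*F (I(h, F) = -6*F*2 = -12*F)
s(o) = -3 + o
√(s(-19) + I(15, 23)) = √((-3 - 19) - 12*23) = √(-22 - 276) = √(-298) = I*√298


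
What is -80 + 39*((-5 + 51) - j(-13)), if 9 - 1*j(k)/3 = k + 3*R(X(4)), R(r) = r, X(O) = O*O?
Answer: 4756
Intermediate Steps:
X(O) = O²
j(k) = -117 - 3*k (j(k) = 27 - 3*(k + 3*4²) = 27 - 3*(k + 3*16) = 27 - 3*(k + 48) = 27 - 3*(48 + k) = 27 + (-144 - 3*k) = -117 - 3*k)
-80 + 39*((-5 + 51) - j(-13)) = -80 + 39*((-5 + 51) - (-117 - 3*(-13))) = -80 + 39*(46 - (-117 + 39)) = -80 + 39*(46 - 1*(-78)) = -80 + 39*(46 + 78) = -80 + 39*124 = -80 + 4836 = 4756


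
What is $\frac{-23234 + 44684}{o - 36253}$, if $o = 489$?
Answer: $- \frac{10725}{17882} \approx -0.59976$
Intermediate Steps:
$\frac{-23234 + 44684}{o - 36253} = \frac{-23234 + 44684}{489 - 36253} = \frac{21450}{-35764} = 21450 \left(- \frac{1}{35764}\right) = - \frac{10725}{17882}$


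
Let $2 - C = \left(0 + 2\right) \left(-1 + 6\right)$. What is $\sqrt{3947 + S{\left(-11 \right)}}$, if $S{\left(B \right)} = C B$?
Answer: $\sqrt{4035} \approx 63.522$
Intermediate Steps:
$C = -8$ ($C = 2 - \left(0 + 2\right) \left(-1 + 6\right) = 2 - 2 \cdot 5 = 2 - 10 = -8$)
$S{\left(B \right)} = - 8 B$
$\sqrt{3947 + S{\left(-11 \right)}} = \sqrt{3947 - -88} = \sqrt{3947 + 88} = \sqrt{4035}$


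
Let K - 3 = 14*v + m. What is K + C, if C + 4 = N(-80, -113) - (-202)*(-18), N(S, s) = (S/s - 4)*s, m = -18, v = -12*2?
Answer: -3619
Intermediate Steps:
v = -24
N(S, s) = s*(-4 + S/s) (N(S, s) = (-4 + S/s)*s = s*(-4 + S/s))
C = -3268 (C = -4 + ((-80 - 4*(-113)) - (-202)*(-18)) = -4 + ((-80 + 452) - 1*3636) = -4 + (372 - 3636) = -4 - 3264 = -3268)
K = -351 (K = 3 + (14*(-24) - 18) = 3 + (-336 - 18) = 3 - 354 = -351)
K + C = -351 - 3268 = -3619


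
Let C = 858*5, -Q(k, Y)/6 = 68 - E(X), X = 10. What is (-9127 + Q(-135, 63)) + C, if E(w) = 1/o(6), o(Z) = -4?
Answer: -10493/2 ≈ -5246.5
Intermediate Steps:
E(w) = -¼ (E(w) = 1/(-4) = -¼)
Q(k, Y) = -819/2 (Q(k, Y) = -6*(68 - 1*(-¼)) = -6*(68 + ¼) = -6*273/4 = -819/2)
C = 4290
(-9127 + Q(-135, 63)) + C = (-9127 - 819/2) + 4290 = -19073/2 + 4290 = -10493/2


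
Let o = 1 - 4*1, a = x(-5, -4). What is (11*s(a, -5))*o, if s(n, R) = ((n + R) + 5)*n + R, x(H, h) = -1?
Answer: 132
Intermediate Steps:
a = -1
o = -3 (o = 1 - 4 = -3)
s(n, R) = R + n*(5 + R + n) (s(n, R) = ((R + n) + 5)*n + R = (5 + R + n)*n + R = n*(5 + R + n) + R = R + n*(5 + R + n))
(11*s(a, -5))*o = (11*(-5 + (-1)² + 5*(-1) - 5*(-1)))*(-3) = (11*(-5 + 1 - 5 + 5))*(-3) = (11*(-4))*(-3) = -44*(-3) = 132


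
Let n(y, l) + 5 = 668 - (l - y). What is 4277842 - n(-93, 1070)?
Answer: 4278342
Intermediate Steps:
n(y, l) = 663 + y - l (n(y, l) = -5 + (668 - (l - y)) = -5 + (668 + (y - l)) = -5 + (668 + y - l) = 663 + y - l)
4277842 - n(-93, 1070) = 4277842 - (663 - 93 - 1*1070) = 4277842 - (663 - 93 - 1070) = 4277842 - 1*(-500) = 4277842 + 500 = 4278342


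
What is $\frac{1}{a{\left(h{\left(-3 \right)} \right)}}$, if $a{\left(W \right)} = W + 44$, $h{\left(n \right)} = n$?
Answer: $\frac{1}{41} \approx 0.02439$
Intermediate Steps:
$a{\left(W \right)} = 44 + W$
$\frac{1}{a{\left(h{\left(-3 \right)} \right)}} = \frac{1}{44 - 3} = \frac{1}{41}$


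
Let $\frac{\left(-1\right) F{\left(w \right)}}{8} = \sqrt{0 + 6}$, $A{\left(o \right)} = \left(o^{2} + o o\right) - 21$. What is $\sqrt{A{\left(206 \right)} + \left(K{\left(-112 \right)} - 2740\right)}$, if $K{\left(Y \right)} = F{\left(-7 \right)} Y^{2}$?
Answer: $\sqrt{82111 - 100352 \sqrt{6}} \approx 404.6 i$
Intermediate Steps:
$A{\left(o \right)} = -21 + 2 o^{2}$ ($A{\left(o \right)} = \left(o^{2} + o^{2}\right) - 21 = 2 o^{2} - 21 = -21 + 2 o^{2}$)
$F{\left(w \right)} = - 8 \sqrt{6}$ ($F{\left(w \right)} = - 8 \sqrt{0 + 6} = - 8 \sqrt{6}$)
$K{\left(Y \right)} = - 8 \sqrt{6} Y^{2}$
$\sqrt{A{\left(206 \right)} + \left(K{\left(-112 \right)} - 2740\right)} = \sqrt{\left(-21 + 2 \cdot 206^{2}\right) - \left(2740 + 8 \sqrt{6} \left(-112\right)^{2}\right)} = \sqrt{\left(-21 + 2 \cdot 42436\right) - \left(2740 + 8 \sqrt{6} \cdot 12544\right)} = \sqrt{\left(-21 + 84872\right) - \left(2740 + 100352 \sqrt{6}\right)} = \sqrt{84851 - \left(2740 + 100352 \sqrt{6}\right)} = \sqrt{82111 - 100352 \sqrt{6}}$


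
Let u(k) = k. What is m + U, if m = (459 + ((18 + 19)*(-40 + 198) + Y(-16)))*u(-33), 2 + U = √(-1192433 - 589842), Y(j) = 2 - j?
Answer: -208661 + 5*I*√71291 ≈ -2.0866e+5 + 1335.0*I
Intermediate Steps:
U = -2 + 5*I*√71291 (U = -2 + √(-1192433 - 589842) = -2 + √(-1782275) = -2 + 5*I*√71291 ≈ -2.0 + 1335.0*I)
m = -208659 (m = (459 + ((18 + 19)*(-40 + 198) + (2 - 1*(-16))))*(-33) = (459 + (37*158 + (2 + 16)))*(-33) = (459 + (5846 + 18))*(-33) = (459 + 5864)*(-33) = 6323*(-33) = -208659)
m + U = -208659 + (-2 + 5*I*√71291) = -208661 + 5*I*√71291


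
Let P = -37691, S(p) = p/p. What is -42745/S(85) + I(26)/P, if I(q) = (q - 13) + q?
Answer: -1611101834/37691 ≈ -42745.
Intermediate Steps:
S(p) = 1
I(q) = -13 + 2*q (I(q) = (-13 + q) + q = -13 + 2*q)
-42745/S(85) + I(26)/P = -42745/1 + (-13 + 2*26)/(-37691) = -42745*1 + (-13 + 52)*(-1/37691) = -42745 + 39*(-1/37691) = -42745 - 39/37691 = -1611101834/37691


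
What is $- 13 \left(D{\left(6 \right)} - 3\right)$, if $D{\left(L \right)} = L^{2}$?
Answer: $-429$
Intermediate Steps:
$- 13 \left(D{\left(6 \right)} - 3\right) = - 13 \left(6^{2} - 3\right) = - 13 \left(36 - 3\right) = \left(-13\right) 33 = -429$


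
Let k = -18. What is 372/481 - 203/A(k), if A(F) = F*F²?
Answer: 2267147/2805192 ≈ 0.80820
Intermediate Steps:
A(F) = F³
372/481 - 203/A(k) = 372/481 - 203/((-18)³) = 372*(1/481) - 203/(-5832) = 372/481 - 203*(-1/5832) = 372/481 + 203/5832 = 2267147/2805192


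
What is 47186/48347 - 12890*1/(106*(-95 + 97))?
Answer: -306594699/5124782 ≈ -59.826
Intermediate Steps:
47186/48347 - 12890*1/(106*(-95 + 97)) = 47186*(1/48347) - 12890/(2*106) = 47186/48347 - 12890/212 = 47186/48347 - 12890*1/212 = 47186/48347 - 6445/106 = -306594699/5124782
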